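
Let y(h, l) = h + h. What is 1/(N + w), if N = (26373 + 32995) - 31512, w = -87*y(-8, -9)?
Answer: 1/29248 ≈ 3.4190e-5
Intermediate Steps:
y(h, l) = 2*h
w = 1392 (w = -174*(-8) = -87*(-16) = 1392)
N = 27856 (N = 59368 - 31512 = 27856)
1/(N + w) = 1/(27856 + 1392) = 1/29248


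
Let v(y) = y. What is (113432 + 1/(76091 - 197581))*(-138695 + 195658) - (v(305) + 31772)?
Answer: 784994871082147/121490 ≈ 6.4614e+9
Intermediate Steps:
(113432 + 1/(76091 - 197581))*(-138695 + 195658) - (v(305) + 31772) = (113432 + 1/(76091 - 197581))*(-138695 + 195658) - (305 + 31772) = (113432 + 1/(-121490))*56963 - 1*32077 = (113432 - 1/121490)*56963 - 32077 = (13780853679/121490)*56963 - 32077 = 784998768116877/121490 - 32077 = 784994871082147/121490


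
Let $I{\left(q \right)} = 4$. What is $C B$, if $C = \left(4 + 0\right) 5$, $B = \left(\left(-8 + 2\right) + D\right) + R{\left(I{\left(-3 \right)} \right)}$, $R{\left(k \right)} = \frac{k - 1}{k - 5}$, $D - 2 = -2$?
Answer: $-180$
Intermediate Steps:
$D = 0$ ($D = 2 - 2 = 0$)
$R{\left(k \right)} = \frac{-1 + k}{-5 + k}$
$B = -9$ ($B = \left(\left(-8 + 2\right) + 0\right) + \frac{-1 + 4}{-5 + 4} = \left(-6 + 0\right) + \frac{1}{-1} \cdot 3 = -6 - 3 = -9$)
$C = 20$ ($C = 4 \cdot 5 = 20$)
$C B = 20 \left(-9\right) = -180$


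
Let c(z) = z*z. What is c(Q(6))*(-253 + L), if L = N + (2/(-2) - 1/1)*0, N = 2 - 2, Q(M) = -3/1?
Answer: -2277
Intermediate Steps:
Q(M) = -3 (Q(M) = -3*1 = -3)
N = 0
c(z) = z**2
L = 0 (L = 0 + (2/(-2) - 1/1)*0 = 0 + (2*(-1/2) - 1*1)*0 = 0 + (-1 - 1)*0 = 0 - 2*0 = 0 + 0 = 0)
c(Q(6))*(-253 + L) = (-3)**2*(-253 + 0) = 9*(-253) = -2277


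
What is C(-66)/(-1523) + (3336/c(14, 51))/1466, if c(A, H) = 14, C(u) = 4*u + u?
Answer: 2963412/7814513 ≈ 0.37922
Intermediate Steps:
C(u) = 5*u
C(-66)/(-1523) + (3336/c(14, 51))/1466 = (5*(-66))/(-1523) + (3336/14)/1466 = -330*(-1/1523) + (3336*(1/14))*(1/1466) = 330/1523 + (1668/7)*(1/1466) = 330/1523 + 834/5131 = 2963412/7814513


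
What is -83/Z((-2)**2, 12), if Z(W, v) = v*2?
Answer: -83/24 ≈ -3.4583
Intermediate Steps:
Z(W, v) = 2*v
-83/Z((-2)**2, 12) = -83/(2*12) = -83/24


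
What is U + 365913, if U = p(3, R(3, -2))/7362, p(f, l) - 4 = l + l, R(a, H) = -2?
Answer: 365913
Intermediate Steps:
p(f, l) = 4 + 2*l (p(f, l) = 4 + (l + l) = 4 + 2*l)
U = 0 (U = (4 + 2*(-2))/7362 = (4 - 4)*(1/7362) = 0*(1/7362) = 0)
U + 365913 = 0 + 365913 = 365913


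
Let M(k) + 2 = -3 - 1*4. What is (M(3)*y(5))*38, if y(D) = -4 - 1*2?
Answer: 2052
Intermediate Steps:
y(D) = -6 (y(D) = -4 - 2 = -6)
M(k) = -9 (M(k) = -2 + (-3 - 1*4) = -2 + (-3 - 4) = -2 - 7 = -9)
(M(3)*y(5))*38 = -9*(-6)*38 = 54*38 = 2052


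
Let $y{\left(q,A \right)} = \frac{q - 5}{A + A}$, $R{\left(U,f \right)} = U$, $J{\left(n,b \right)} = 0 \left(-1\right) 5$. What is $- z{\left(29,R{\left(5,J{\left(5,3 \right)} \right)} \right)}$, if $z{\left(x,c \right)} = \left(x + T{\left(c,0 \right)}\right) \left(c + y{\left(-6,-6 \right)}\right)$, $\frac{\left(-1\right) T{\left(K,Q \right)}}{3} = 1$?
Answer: $- \frac{923}{6} \approx -153.83$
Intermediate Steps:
$J{\left(n,b \right)} = 0$ ($J{\left(n,b \right)} = 0 \cdot 5 = 0$)
$y{\left(q,A \right)} = \frac{-5 + q}{2 A}$
$T{\left(K,Q \right)} = -3$ ($T{\left(K,Q \right)} = \left(-3\right) 1 = -3$)
$z{\left(x,c \right)} = \left(-3 + x\right) \left(\frac{11}{12} + c\right)$ ($z{\left(x,c \right)} = \left(x - 3\right) \left(c + \frac{-5 - 6}{2 \left(-6\right)}\right) = \left(-3 + x\right) \left(c + \frac{1}{2} \left(- \frac{1}{6}\right) \left(-11\right)\right) = \left(-3 + x\right) \left(c + \frac{11}{12}\right) = \left(-3 + x\right) \left(\frac{11}{12} + c\right)$)
$- z{\left(29,R{\left(5,J{\left(5,3 \right)} \right)} \right)} = - (- \frac{11}{4} - 15 + \frac{11}{12} \cdot 29 + 5 \cdot 29) = - (- \frac{11}{4} - 15 + \frac{319}{12} + 145) = \left(-1\right) \frac{923}{6} = - \frac{923}{6}$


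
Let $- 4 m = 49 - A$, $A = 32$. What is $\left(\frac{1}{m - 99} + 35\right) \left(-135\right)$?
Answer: $- \frac{1950885}{413} \approx -4723.7$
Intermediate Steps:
$m = - \frac{17}{4}$ ($m = - \frac{49 - 32}{4} = \left(- \frac{1}{4}\right) 17 = - \frac{17}{4} \approx -4.25$)
$\left(\frac{1}{m - 99} + 35\right) \left(-135\right) = \left(\frac{1}{- \frac{17}{4} - 99} + 35\right) \left(-135\right) = \left(\frac{1}{- \frac{413}{4}} + 35\right) \left(-135\right) = \left(- \frac{4}{413} + 35\right) \left(-135\right) = \frac{14451}{413} \left(-135\right) = - \frac{1950885}{413}$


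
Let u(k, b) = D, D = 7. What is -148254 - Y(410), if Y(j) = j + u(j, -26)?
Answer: -148671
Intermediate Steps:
u(k, b) = 7
Y(j) = 7 + j (Y(j) = j + 7 = 7 + j)
-148254 - Y(410) = -148254 - (7 + 410) = -148254 - 1*417 = -148254 - 417 = -148671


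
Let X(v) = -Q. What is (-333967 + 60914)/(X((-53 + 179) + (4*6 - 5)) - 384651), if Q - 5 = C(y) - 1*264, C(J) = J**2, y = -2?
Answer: 2651/3732 ≈ 0.71034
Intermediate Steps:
Q = -255 (Q = 5 + ((-2)**2 - 1*264) = 5 + (4 - 264) = 5 - 260 = -255)
X(v) = 255 (X(v) = -1*(-255) = 255)
(-333967 + 60914)/(X((-53 + 179) + (4*6 - 5)) - 384651) = (-333967 + 60914)/(255 - 384651) = -273053/(-384396) = -273053*(-1/384396) = 2651/3732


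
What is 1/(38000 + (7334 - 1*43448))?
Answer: 1/1886 ≈ 0.00053022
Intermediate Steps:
1/(38000 + (7334 - 1*43448)) = 1/(38000 + (7334 - 43448)) = 1/(38000 - 36114) = 1/1886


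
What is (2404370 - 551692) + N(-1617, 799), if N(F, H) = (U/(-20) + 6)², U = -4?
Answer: 46317911/25 ≈ 1.8527e+6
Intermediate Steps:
N(F, H) = 961/25 (N(F, H) = (-4/(-20) + 6)² = (-4*(-1/20) + 6)² = (⅕ + 6)² = (31/5)² = 961/25)
(2404370 - 551692) + N(-1617, 799) = (2404370 - 551692) + 961/25 = 1852678 + 961/25 = 46317911/25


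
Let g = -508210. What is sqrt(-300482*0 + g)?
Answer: I*sqrt(508210) ≈ 712.89*I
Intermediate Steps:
sqrt(-300482*0 + g) = sqrt(-300482*0 - 508210) = sqrt(0 - 508210) = sqrt(-508210) = I*sqrt(508210)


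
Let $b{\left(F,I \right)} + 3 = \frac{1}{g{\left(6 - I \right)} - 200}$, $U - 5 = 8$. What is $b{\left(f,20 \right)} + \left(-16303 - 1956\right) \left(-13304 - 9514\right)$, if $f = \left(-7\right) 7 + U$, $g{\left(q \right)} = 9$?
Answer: $\frac{79577067068}{191} \approx 4.1663 \cdot 10^{8}$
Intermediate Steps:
$U = 13$ ($U = 5 + 8 = 13$)
$f = -36$ ($f = \left(-7\right) 7 + 13 = -49 + 13 = -36$)
$b{\left(F,I \right)} = - \frac{574}{191}$ ($b{\left(F,I \right)} = -3 + \frac{1}{9 - 200} = -3 + \frac{1}{-191} = -3 - \frac{1}{191} = - \frac{574}{191}$)
$b{\left(f,20 \right)} + \left(-16303 - 1956\right) \left(-13304 - 9514\right) = - \frac{574}{191} + \left(-16303 - 1956\right) \left(-13304 - 9514\right) = - \frac{574}{191} - -416633862 = - \frac{574}{191} + 416633862 = \frac{79577067068}{191}$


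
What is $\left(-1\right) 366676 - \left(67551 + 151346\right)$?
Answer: $-585573$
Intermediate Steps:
$\left(-1\right) 366676 - \left(67551 + 151346\right) = -366676 - 218897 = -585573$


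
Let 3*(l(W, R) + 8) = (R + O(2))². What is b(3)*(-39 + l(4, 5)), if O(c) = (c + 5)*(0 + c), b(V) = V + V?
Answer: 440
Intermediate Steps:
b(V) = 2*V
O(c) = c*(5 + c) (O(c) = (5 + c)*c = c*(5 + c))
l(W, R) = -8 + (14 + R)²/3 (l(W, R) = -8 + (R + 2*(5 + 2))²/3 = -8 + (R + 2*7)²/3 = -8 + (R + 14)²/3 = -8 + (14 + R)²/3)
b(3)*(-39 + l(4, 5)) = (2*3)*(-39 + (-8 + (14 + 5)²/3)) = 6*(-39 + (-8 + (⅓)*19²)) = 6*(-39 + (-8 + (⅓)*361)) = 6*(-39 + (-8 + 361/3)) = 6*(-39 + 337/3) = 6*(220/3) = 440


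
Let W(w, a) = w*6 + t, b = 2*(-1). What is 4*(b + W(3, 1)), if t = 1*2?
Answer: 72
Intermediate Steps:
t = 2
b = -2
W(w, a) = 2 + 6*w (W(w, a) = w*6 + 2 = 6*w + 2 = 2 + 6*w)
4*(b + W(3, 1)) = 4*(-2 + (2 + 6*3)) = 4*(-2 + (2 + 18)) = 4*(-2 + 20) = 4*18 = 72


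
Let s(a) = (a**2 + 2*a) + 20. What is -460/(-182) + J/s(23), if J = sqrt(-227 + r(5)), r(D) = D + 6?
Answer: 230/91 + 6*I*sqrt(6)/595 ≈ 2.5275 + 0.024701*I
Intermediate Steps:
r(D) = 6 + D
s(a) = 20 + a**2 + 2*a
J = 6*I*sqrt(6) (J = sqrt(-227 + (6 + 5)) = sqrt(-227 + 11) = sqrt(-216) = 6*I*sqrt(6) ≈ 14.697*I)
-460/(-182) + J/s(23) = -460/(-182) + (6*I*sqrt(6))/(20 + 23**2 + 2*23) = -460*(-1/182) + (6*I*sqrt(6))/(20 + 529 + 46) = 230/91 + (6*I*sqrt(6))/595 = 230/91 + (6*I*sqrt(6))*(1/595) = 230/91 + 6*I*sqrt(6)/595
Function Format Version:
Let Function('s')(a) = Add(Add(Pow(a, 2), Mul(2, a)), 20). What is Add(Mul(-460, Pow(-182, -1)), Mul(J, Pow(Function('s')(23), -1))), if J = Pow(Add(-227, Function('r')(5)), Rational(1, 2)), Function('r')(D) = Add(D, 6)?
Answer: Add(Rational(230, 91), Mul(Rational(6, 595), I, Pow(6, Rational(1, 2)))) ≈ Add(2.5275, Mul(0.024701, I))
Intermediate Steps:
Function('r')(D) = Add(6, D)
Function('s')(a) = Add(20, Pow(a, 2), Mul(2, a))
J = Mul(6, I, Pow(6, Rational(1, 2))) (J = Pow(Add(-227, Add(6, 5)), Rational(1, 2)) = Pow(Add(-227, 11), Rational(1, 2)) = Pow(-216, Rational(1, 2)) = Mul(6, I, Pow(6, Rational(1, 2))) ≈ Mul(14.697, I))
Add(Mul(-460, Pow(-182, -1)), Mul(J, Pow(Function('s')(23), -1))) = Add(Mul(-460, Pow(-182, -1)), Mul(Mul(6, I, Pow(6, Rational(1, 2))), Pow(Add(20, Pow(23, 2), Mul(2, 23)), -1))) = Add(Mul(-460, Rational(-1, 182)), Mul(Mul(6, I, Pow(6, Rational(1, 2))), Pow(Add(20, 529, 46), -1))) = Add(Rational(230, 91), Mul(Mul(6, I, Pow(6, Rational(1, 2))), Pow(595, -1))) = Add(Rational(230, 91), Mul(Mul(6, I, Pow(6, Rational(1, 2))), Rational(1, 595))) = Add(Rational(230, 91), Mul(Rational(6, 595), I, Pow(6, Rational(1, 2))))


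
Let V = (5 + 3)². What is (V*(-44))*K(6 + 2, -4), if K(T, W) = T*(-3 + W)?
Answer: 157696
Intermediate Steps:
V = 64 (V = 8² = 64)
(V*(-44))*K(6 + 2, -4) = (64*(-44))*((6 + 2)*(-3 - 4)) = -22528*(-7) = -2816*(-56) = 157696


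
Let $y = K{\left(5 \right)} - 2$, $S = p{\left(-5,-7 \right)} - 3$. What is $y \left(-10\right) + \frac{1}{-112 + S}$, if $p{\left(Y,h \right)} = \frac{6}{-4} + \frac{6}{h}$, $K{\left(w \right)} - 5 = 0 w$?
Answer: $- \frac{49304}{1643} \approx -30.009$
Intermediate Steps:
$K{\left(w \right)} = 5$ ($K{\left(w \right)} = 5 + 0 w = 5 + 0 = 5$)
$p{\left(Y,h \right)} = - \frac{3}{2} + \frac{6}{h}$ ($p{\left(Y,h \right)} = 6 \left(- \frac{1}{4}\right) + \frac{6}{h} = - \frac{3}{2} + \frac{6}{h}$)
$S = - \frac{75}{14}$ ($S = \left(- \frac{3}{2} + \frac{6}{-7}\right) - 3 = \left(- \frac{3}{2} + 6 \left(- \frac{1}{7}\right)\right) - 3 = \left(- \frac{3}{2} - \frac{6}{7}\right) - 3 = - \frac{33}{14} - 3 = - \frac{75}{14} \approx -5.3571$)
$y = 3$ ($y = 5 - 2 = 3$)
$y \left(-10\right) + \frac{1}{-112 + S} = 3 \left(-10\right) + \frac{1}{-112 - \frac{75}{14}} = -30 + \frac{1}{- \frac{1643}{14}} = -30 - \frac{14}{1643} = - \frac{49304}{1643}$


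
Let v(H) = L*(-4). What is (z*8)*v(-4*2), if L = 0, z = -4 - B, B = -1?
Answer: 0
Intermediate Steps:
z = -3 (z = -4 - 1*(-1) = -4 + 1 = -3)
v(H) = 0 (v(H) = 0*(-4) = 0)
(z*8)*v(-4*2) = -3*8*0 = -24*0 = 0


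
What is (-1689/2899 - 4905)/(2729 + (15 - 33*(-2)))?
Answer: -7110642/4073095 ≈ -1.7458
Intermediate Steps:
(-1689/2899 - 4905)/(2729 + (15 - 33*(-2))) = (-1689*1/2899 - 4905)/(2729 + (15 + 66)) = (-1689/2899 - 4905)/(2729 + 81) = -14221284/2899/2810 = -14221284/2899*1/2810 = -7110642/4073095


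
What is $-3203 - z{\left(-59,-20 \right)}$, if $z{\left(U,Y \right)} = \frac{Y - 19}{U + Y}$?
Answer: $- \frac{253076}{79} \approx -3203.5$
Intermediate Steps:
$z{\left(U,Y \right)} = \frac{-19 + Y}{U + Y}$
$-3203 - z{\left(-59,-20 \right)} = -3203 - \frac{-19 - 20}{-59 - 20} = -3203 - \frac{1}{-79} \left(-39\right) = -3203 - \left(- \frac{1}{79}\right) \left(-39\right) = -3203 - \frac{39}{79} = - \frac{253076}{79}$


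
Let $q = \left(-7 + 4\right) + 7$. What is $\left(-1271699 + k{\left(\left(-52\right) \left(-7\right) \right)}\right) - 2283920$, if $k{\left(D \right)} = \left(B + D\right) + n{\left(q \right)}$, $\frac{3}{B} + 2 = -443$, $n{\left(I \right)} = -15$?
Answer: $- \frac{1582095153}{445} \approx -3.5553 \cdot 10^{6}$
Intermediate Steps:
$q = 4$ ($q = -3 + 7 = 4$)
$B = - \frac{3}{445}$ ($B = \frac{3}{-2 - 443} = \frac{3}{-445} = 3 \left(- \frac{1}{445}\right) = - \frac{3}{445} \approx -0.0067416$)
$k{\left(D \right)} = - \frac{6678}{445} + D$ ($k{\left(D \right)} = \left(- \frac{3}{445} + D\right) - 15 = - \frac{6678}{445} + D$)
$\left(-1271699 + k{\left(\left(-52\right) \left(-7\right) \right)}\right) - 2283920 = \left(-1271699 - - \frac{155302}{445}\right) - 2283920 = \left(-1271699 + \left(- \frac{6678}{445} + 364\right)\right) - 2283920 = \left(-1271699 + \frac{155302}{445}\right) - 2283920 = - \frac{565750753}{445} - 2283920 = - \frac{1582095153}{445}$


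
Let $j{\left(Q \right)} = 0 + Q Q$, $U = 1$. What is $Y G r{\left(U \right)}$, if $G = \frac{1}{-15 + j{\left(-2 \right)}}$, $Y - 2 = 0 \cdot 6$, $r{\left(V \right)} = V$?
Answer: $- \frac{2}{11} \approx -0.18182$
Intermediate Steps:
$Y = 2$ ($Y = 2 + 0 \cdot 6 = 2 + 0 = 2$)
$j{\left(Q \right)} = Q^{2}$ ($j{\left(Q \right)} = 0 + Q^{2} = Q^{2}$)
$G = - \frac{1}{11}$ ($G = \frac{1}{-15 + \left(-2\right)^{2}} = \frac{1}{-15 + 4} = \frac{1}{-11} = - \frac{1}{11} \approx -0.090909$)
$Y G r{\left(U \right)} = 2 \left(- \frac{1}{11}\right) 1 = \left(- \frac{2}{11}\right) 1 = - \frac{2}{11}$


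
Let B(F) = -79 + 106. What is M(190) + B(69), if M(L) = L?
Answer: 217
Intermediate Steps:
B(F) = 27
M(190) + B(69) = 190 + 27 = 217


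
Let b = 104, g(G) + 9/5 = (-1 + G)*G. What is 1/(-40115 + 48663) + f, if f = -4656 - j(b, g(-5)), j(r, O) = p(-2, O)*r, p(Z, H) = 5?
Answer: -44244447/8548 ≈ -5176.0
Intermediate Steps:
g(G) = -9/5 + G*(-1 + G) (g(G) = -9/5 + (-1 + G)*G = -9/5 + G*(-1 + G))
j(r, O) = 5*r
f = -5176 (f = -4656 - 5*104 = -4656 - 1*520 = -4656 - 520 = -5176)
1/(-40115 + 48663) + f = 1/(-40115 + 48663) - 5176 = 1/8548 - 5176 = -44244447/8548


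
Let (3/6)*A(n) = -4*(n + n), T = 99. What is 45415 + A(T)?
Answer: 43831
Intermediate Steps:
A(n) = -16*n (A(n) = 2*(-4*(n + n)) = 2*(-8*n) = -16*n)
45415 + A(T) = 45415 - 16*99 = 45415 - 1584 = 43831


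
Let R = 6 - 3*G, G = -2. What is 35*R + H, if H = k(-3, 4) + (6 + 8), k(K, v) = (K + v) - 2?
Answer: 433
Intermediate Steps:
k(K, v) = -2 + K + v
H = 13 (H = (-2 - 3 + 4) + (6 + 8) = -1 + 14 = 13)
R = 12 (R = 6 - 3*(-2) = 6 + 6 = 12)
35*R + H = 35*12 + 13 = 420 + 13 = 433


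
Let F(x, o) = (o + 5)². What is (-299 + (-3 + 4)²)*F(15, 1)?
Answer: -10728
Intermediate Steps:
F(x, o) = (5 + o)²
(-299 + (-3 + 4)²)*F(15, 1) = (-299 + (-3 + 4)²)*(5 + 1)² = (-299 + 1²)*6² = (-299 + 1)*36 = -298*36 = -10728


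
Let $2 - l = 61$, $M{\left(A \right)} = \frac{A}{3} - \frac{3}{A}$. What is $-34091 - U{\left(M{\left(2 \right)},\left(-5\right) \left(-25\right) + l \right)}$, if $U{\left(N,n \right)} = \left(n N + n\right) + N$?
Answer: $- \frac{204607}{6} \approx -34101.0$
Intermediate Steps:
$M{\left(A \right)} = - \frac{3}{A} + \frac{A}{3}$ ($M{\left(A \right)} = A \frac{1}{3} - \frac{3}{A} = \frac{A}{3} - \frac{3}{A} = - \frac{3}{A} + \frac{A}{3}$)
$l = -59$ ($l = 2 - 61 = -59$)
$U{\left(N,n \right)} = N + n + N n$ ($U{\left(N,n \right)} = \left(N n + n\right) + N = \left(n + N n\right) + N = N + n + N n$)
$-34091 - U{\left(M{\left(2 \right)},\left(-5\right) \left(-25\right) + l \right)} = -34091 - \left(\left(- \frac{3}{2} + \frac{1}{3} \cdot 2\right) - -66 + \left(- \frac{3}{2} + \frac{1}{3} \cdot 2\right) \left(\left(-5\right) \left(-25\right) - 59\right)\right) = -34091 - \left(\left(\left(-3\right) \frac{1}{2} + \frac{2}{3}\right) + \left(125 - 59\right) + \left(\left(-3\right) \frac{1}{2} + \frac{2}{3}\right) \left(125 - 59\right)\right) = -34091 - \left(\left(- \frac{3}{2} + \frac{2}{3}\right) + 66 + \left(- \frac{3}{2} + \frac{2}{3}\right) 66\right) = -34091 - \left(- \frac{5}{6} + 66 - 55\right) = -34091 - \frac{61}{6} = - \frac{204607}{6}$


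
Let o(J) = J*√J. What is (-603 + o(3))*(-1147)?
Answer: 691641 - 3441*√3 ≈ 6.8568e+5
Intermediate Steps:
o(J) = J^(3/2)
(-603 + o(3))*(-1147) = (-603 + 3^(3/2))*(-1147) = (-603 + 3*√3)*(-1147) = 691641 - 3441*√3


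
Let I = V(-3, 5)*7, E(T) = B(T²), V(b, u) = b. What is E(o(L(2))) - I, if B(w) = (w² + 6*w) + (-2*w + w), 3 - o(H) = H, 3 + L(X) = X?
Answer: 357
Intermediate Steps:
L(X) = -3 + X
o(H) = 3 - H
B(w) = w² + 5*w (B(w) = (w² + 6*w) - w = w² + 5*w)
E(T) = T²*(5 + T²)
I = -21 (I = -3*7 = -21)
E(o(L(2))) - I = (3 - (-3 + 2))²*(5 + (3 - (-3 + 2))²) - 1*(-21) = (3 - 1*(-1))²*(5 + (3 - 1*(-1))²) + 21 = (3 + 1)²*(5 + (3 + 1)²) + 21 = 4²*(5 + 4²) + 21 = 16*(5 + 16) + 21 = 16*21 + 21 = 336 + 21 = 357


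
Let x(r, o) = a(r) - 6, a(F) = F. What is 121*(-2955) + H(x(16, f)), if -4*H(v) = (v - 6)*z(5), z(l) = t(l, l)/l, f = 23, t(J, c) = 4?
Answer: -1787779/5 ≈ -3.5756e+5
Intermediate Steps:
z(l) = 4/l
x(r, o) = -6 + r (x(r, o) = r - 6 = -6 + r)
H(v) = 6/5 - v/5 (H(v) = -(v - 6)*4/5/4 = -(-6 + v)*4*(1/5)/4 = -(-6 + v)*4/(4*5) = -(-24/5 + 4*v/5)/4 = 6/5 - v/5)
121*(-2955) + H(x(16, f)) = 121*(-2955) + (6/5 - (-6 + 16)/5) = -357555 + (6/5 - 1/5*10) = -357555 + (6/5 - 2) = -357555 - 4/5 = -1787779/5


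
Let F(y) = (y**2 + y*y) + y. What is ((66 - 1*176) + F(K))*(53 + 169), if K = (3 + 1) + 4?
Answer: 5772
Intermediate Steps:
K = 8 (K = 4 + 4 = 8)
F(y) = y + 2*y**2 (F(y) = (y**2 + y**2) + y = 2*y**2 + y = y + 2*y**2)
((66 - 1*176) + F(K))*(53 + 169) = ((66 - 1*176) + 8*(1 + 2*8))*(53 + 169) = ((66 - 176) + 8*(1 + 16))*222 = (-110 + 8*17)*222 = (-110 + 136)*222 = 26*222 = 5772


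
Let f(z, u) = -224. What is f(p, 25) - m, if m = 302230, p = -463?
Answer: -302454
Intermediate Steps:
f(p, 25) - m = -224 - 1*302230 = -224 - 302230 = -302454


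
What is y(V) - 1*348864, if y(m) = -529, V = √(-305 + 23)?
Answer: -349393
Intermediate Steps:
V = I*√282 (V = √(-282) = I*√282 ≈ 16.793*I)
y(V) - 1*348864 = -529 - 1*348864 = -529 - 348864 = -349393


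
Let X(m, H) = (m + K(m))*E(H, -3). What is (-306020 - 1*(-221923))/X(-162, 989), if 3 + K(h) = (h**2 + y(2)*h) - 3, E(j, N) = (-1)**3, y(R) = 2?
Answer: 84097/25752 ≈ 3.2656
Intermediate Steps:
E(j, N) = -1
K(h) = -6 + h**2 + 2*h (K(h) = -3 + ((h**2 + 2*h) - 3) = -3 + (-3 + h**2 + 2*h) = -6 + h**2 + 2*h)
X(m, H) = 6 - m**2 - 3*m (X(m, H) = (m + (-6 + m**2 + 2*m))*(-1) = (-6 + m**2 + 3*m)*(-1) = 6 - m**2 - 3*m)
(-306020 - 1*(-221923))/X(-162, 989) = (-306020 - 1*(-221923))/(6 - 1*(-162)**2 - 3*(-162)) = (-306020 + 221923)/(6 - 1*26244 + 486) = -84097/(6 - 26244 + 486) = -84097/(-25752) = -84097*(-1/25752) = 84097/25752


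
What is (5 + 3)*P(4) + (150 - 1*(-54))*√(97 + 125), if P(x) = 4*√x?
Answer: 64 + 204*√222 ≈ 3103.5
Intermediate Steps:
(5 + 3)*P(4) + (150 - 1*(-54))*√(97 + 125) = (5 + 3)*(4*√4) + (150 - 1*(-54))*√(97 + 125) = 8*(4*2) + (150 + 54)*√222 = 8*8 + 204*√222 = 64 + 204*√222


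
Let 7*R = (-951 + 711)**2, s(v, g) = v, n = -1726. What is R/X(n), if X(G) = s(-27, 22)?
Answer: -6400/21 ≈ -304.76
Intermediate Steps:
X(G) = -27
R = 57600/7 (R = (-951 + 711)**2/7 = (1/7)*(-240)**2 = (1/7)*57600 = 57600/7 ≈ 8228.6)
R/X(n) = (57600/7)/(-27) = (57600/7)*(-1/27) = -6400/21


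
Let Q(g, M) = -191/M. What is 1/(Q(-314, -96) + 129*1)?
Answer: 96/12575 ≈ 0.0076342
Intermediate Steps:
1/(Q(-314, -96) + 129*1) = 1/(-191/(-96) + 129*1) = 1/(-191*(-1/96) + 129) = 1/(191/96 + 129) = 1/(12575/96) = 96/12575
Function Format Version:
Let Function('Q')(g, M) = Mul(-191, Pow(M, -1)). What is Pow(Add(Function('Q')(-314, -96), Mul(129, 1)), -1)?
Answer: Rational(96, 12575) ≈ 0.0076342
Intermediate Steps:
Pow(Add(Function('Q')(-314, -96), Mul(129, 1)), -1) = Pow(Add(Mul(-191, Pow(-96, -1)), Mul(129, 1)), -1) = Pow(Add(Mul(-191, Rational(-1, 96)), 129), -1) = Pow(Add(Rational(191, 96), 129), -1) = Pow(Rational(12575, 96), -1) = Rational(96, 12575)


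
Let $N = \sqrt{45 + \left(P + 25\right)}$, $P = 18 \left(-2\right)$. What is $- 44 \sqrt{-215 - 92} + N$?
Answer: $\sqrt{34} - 44 i \sqrt{307} \approx 5.831 - 770.94 i$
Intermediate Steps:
$P = -36$
$N = \sqrt{34}$ ($N = \sqrt{45 + \left(-36 + 25\right)} = \sqrt{45 - 11} = \sqrt{34} \approx 5.8309$)
$- 44 \sqrt{-215 - 92} + N = - 44 \sqrt{-215 - 92} + \sqrt{34} = - 44 \sqrt{-307} + \sqrt{34} = - 44 i \sqrt{307} + \sqrt{34} = \sqrt{34} - 44 i \sqrt{307}$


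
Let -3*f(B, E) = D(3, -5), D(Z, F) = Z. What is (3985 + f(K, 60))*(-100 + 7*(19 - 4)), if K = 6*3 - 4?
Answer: 19920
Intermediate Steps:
K = 14 (K = 18 - 4 = 14)
f(B, E) = -1 (f(B, E) = -⅓*3 = -1)
(3985 + f(K, 60))*(-100 + 7*(19 - 4)) = (3985 - 1)*(-100 + 7*(19 - 4)) = 3984*(-100 + 7*15) = 3984*(-100 + 105) = 3984*5 = 19920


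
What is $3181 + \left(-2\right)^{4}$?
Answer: $3197$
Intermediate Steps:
$3181 + \left(-2\right)^{4} = 3181 + 16 = 3197$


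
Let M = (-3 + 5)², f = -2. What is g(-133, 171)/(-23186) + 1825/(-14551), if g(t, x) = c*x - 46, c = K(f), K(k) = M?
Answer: -25798994/168689743 ≈ -0.15294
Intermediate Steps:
M = 4 (M = 2² = 4)
K(k) = 4
c = 4
g(t, x) = -46 + 4*x (g(t, x) = 4*x - 46 = -46 + 4*x)
g(-133, 171)/(-23186) + 1825/(-14551) = (-46 + 4*171)/(-23186) + 1825/(-14551) = (-46 + 684)*(-1/23186) + 1825*(-1/14551) = 638*(-1/23186) - 1825/14551 = -319/11593 - 1825/14551 = -25798994/168689743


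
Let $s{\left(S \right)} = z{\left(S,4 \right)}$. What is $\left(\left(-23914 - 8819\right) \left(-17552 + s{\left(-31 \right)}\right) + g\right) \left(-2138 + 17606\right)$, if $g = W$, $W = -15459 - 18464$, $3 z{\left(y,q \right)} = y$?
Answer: $8891531291112$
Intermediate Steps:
$z{\left(y,q \right)} = \frac{y}{3}$
$s{\left(S \right)} = \frac{S}{3}$
$W = -33923$
$g = -33923$
$\left(\left(-23914 - 8819\right) \left(-17552 + s{\left(-31 \right)}\right) + g\right) \left(-2138 + 17606\right) = \left(\left(-23914 - 8819\right) \left(-17552 + \frac{1}{3} \left(-31\right)\right) - 33923\right) \left(-2138 + 17606\right) = \left(- 32733 \left(-17552 - \frac{31}{3}\right) - 33923\right) 15468 = \left(\left(-32733\right) \left(- \frac{52687}{3}\right) - 33923\right) 15468 = \left(574867857 - 33923\right) 15468 = 574833934 \cdot 15468 = 8891531291112$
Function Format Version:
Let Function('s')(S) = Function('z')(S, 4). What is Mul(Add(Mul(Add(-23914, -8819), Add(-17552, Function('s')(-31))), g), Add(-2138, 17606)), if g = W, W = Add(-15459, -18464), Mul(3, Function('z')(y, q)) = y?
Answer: 8891531291112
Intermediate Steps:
Function('z')(y, q) = Mul(Rational(1, 3), y)
Function('s')(S) = Mul(Rational(1, 3), S)
W = -33923
g = -33923
Mul(Add(Mul(Add(-23914, -8819), Add(-17552, Function('s')(-31))), g), Add(-2138, 17606)) = Mul(Add(Mul(Add(-23914, -8819), Add(-17552, Mul(Rational(1, 3), -31))), -33923), Add(-2138, 17606)) = Mul(Add(Mul(-32733, Add(-17552, Rational(-31, 3))), -33923), 15468) = Mul(Add(Mul(-32733, Rational(-52687, 3)), -33923), 15468) = Mul(Add(574867857, -33923), 15468) = Mul(574833934, 15468) = 8891531291112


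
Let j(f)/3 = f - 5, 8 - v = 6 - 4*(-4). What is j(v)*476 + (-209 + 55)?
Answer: -27286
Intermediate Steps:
v = -14 (v = 8 - (6 - 4*(-4)) = 8 - (6 + 16) = 8 - 1*22 = 8 - 22 = -14)
j(f) = -15 + 3*f (j(f) = 3*(f - 5) = 3*(-5 + f) = -15 + 3*f)
j(v)*476 + (-209 + 55) = (-15 + 3*(-14))*476 + (-209 + 55) = (-15 - 42)*476 - 154 = -57*476 - 154 = -27132 - 154 = -27286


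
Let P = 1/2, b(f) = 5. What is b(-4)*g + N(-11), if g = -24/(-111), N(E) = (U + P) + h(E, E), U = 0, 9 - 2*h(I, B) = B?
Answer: 857/74 ≈ 11.581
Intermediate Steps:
h(I, B) = 9/2 - B/2
P = ½ ≈ 0.50000
N(E) = 5 - E/2 (N(E) = (0 + ½) + (9/2 - E/2) = ½ + (9/2 - E/2) = 5 - E/2)
g = 8/37 (g = -24*(-1/111) = 8/37 ≈ 0.21622)
b(-4)*g + N(-11) = 5*(8/37) + (5 - ½*(-11)) = 40/37 + (5 + 11/2) = 40/37 + 21/2 = 857/74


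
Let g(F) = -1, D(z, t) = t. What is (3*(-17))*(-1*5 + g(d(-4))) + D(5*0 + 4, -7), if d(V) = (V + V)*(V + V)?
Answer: 299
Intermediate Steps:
d(V) = 4*V² (d(V) = (2*V)*(2*V) = 4*V²)
(3*(-17))*(-1*5 + g(d(-4))) + D(5*0 + 4, -7) = (3*(-17))*(-1*5 - 1) - 7 = -51*(-5 - 1) - 7 = -51*(-6) - 7 = 306 - 7 = 299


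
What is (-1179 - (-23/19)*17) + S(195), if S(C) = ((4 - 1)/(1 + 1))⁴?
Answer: -350621/304 ≈ -1153.4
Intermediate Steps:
S(C) = 81/16 (S(C) = (3/2)⁴ = 81/16)
(-1179 - (-23/19)*17) + S(195) = (-1179 - (-23/19)*17) + 81/16 = (-1179 - (-23*1/19)*17) + 81/16 = (-1179 - (-23)*17/19) + 81/16 = (-1179 - 1*(-391/19)) + 81/16 = (-1179 + 391/19) + 81/16 = -22010/19 + 81/16 = -350621/304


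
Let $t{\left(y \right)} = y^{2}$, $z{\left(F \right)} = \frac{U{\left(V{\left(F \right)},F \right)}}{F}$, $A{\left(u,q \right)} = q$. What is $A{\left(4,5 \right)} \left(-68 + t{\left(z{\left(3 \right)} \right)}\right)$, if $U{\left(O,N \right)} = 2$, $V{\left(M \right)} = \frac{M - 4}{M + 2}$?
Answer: $- \frac{3040}{9} \approx -337.78$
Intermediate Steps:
$V{\left(M \right)} = \frac{-4 + M}{2 + M}$
$z{\left(F \right)} = \frac{2}{F}$
$A{\left(4,5 \right)} \left(-68 + t{\left(z{\left(3 \right)} \right)}\right) = 5 \left(-68 + \left(\frac{2}{3}\right)^{2}\right) = 5 \left(-68 + \frac{4}{9}\right) = 5 \left(- \frac{608}{9}\right) = - \frac{3040}{9}$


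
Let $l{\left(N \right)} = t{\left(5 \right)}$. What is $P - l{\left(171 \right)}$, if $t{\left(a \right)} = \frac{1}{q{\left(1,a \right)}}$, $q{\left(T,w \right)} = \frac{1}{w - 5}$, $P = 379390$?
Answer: $379390$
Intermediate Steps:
$q{\left(T,w \right)} = \frac{1}{-5 + w}$
$t{\left(a \right)} = -5 + a$ ($t{\left(a \right)} = \frac{1}{\frac{1}{-5 + a}} = -5 + a$)
$l{\left(N \right)} = 0$ ($l{\left(N \right)} = -5 + 5 = 0$)
$P - l{\left(171 \right)} = 379390 - 0 = 379390 + 0 = 379390$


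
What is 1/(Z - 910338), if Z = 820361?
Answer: -1/89977 ≈ -1.1114e-5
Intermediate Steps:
1/(Z - 910338) = 1/(820361 - 910338) = 1/(-89977) = -1/89977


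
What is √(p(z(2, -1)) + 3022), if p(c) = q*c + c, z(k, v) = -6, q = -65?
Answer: √3406 ≈ 58.361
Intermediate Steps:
p(c) = -64*c (p(c) = -65*c + c = -64*c)
√(p(z(2, -1)) + 3022) = √(-64*(-6) + 3022) = √(384 + 3022) = √3406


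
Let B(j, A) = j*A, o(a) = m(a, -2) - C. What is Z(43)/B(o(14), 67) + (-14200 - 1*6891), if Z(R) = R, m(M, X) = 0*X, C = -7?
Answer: -9891636/469 ≈ -21091.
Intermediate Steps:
m(M, X) = 0
o(a) = 7 (o(a) = 0 - 1*(-7) = 0 + 7 = 7)
B(j, A) = A*j
Z(43)/B(o(14), 67) + (-14200 - 1*6891) = 43/((67*7)) + (-14200 - 1*6891) = 43/469 + (-14200 - 6891) = 43*(1/469) - 21091 = 43/469 - 21091 = -9891636/469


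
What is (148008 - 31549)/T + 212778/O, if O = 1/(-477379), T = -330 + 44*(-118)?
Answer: -560901285332423/5522 ≈ -1.0158e+11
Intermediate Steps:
T = -5522 (T = -330 - 5192 = -5522)
O = -1/477379 ≈ -2.0948e-6
(148008 - 31549)/T + 212778/O = (148008 - 31549)/(-5522) + 212778/(-1/477379) = 116459*(-1/5522) + 212778*(-477379) = -116459/5522 - 101575748862 = -560901285332423/5522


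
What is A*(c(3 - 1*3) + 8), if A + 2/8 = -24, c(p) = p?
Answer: -194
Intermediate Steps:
A = -97/4 (A = -¼ - 24 = -97/4 ≈ -24.250)
A*(c(3 - 1*3) + 8) = -97*((3 - 1*3) + 8)/4 = -97*((3 - 3) + 8)/4 = -97*(0 + 8)/4 = -97/4*8 = -194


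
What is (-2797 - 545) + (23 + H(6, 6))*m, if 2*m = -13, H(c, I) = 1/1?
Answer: -3498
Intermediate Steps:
H(c, I) = 1
m = -13/2 (m = (½)*(-13) = -13/2 ≈ -6.5000)
(-2797 - 545) + (23 + H(6, 6))*m = (-2797 - 545) + (23 + 1)*(-13/2) = -3342 + 24*(-13/2) = -3342 - 156 = -3498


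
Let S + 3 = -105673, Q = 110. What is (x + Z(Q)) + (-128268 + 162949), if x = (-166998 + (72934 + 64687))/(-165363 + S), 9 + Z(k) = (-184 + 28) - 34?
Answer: 9345996175/271039 ≈ 34482.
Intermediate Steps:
S = -105676 (S = -3 - 105673 = -105676)
Z(k) = -199 (Z(k) = -9 + ((-184 + 28) - 34) = -9 + (-156 - 34) = -9 - 190 = -199)
x = 29377/271039 (x = (-166998 + (72934 + 64687))/(-165363 - 105676) = (-166998 + 137621)/(-271039) = -29377*(-1/271039) = 29377/271039 ≈ 0.10839)
(x + Z(Q)) + (-128268 + 162949) = (29377/271039 - 199) + (-128268 + 162949) = -53907384/271039 + 34681 = 9345996175/271039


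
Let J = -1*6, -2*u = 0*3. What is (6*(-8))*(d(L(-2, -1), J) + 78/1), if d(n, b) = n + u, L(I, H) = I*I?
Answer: -3936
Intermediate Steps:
u = 0 (u = -0*3 = -½*0 = 0)
L(I, H) = I²
J = -6
d(n, b) = n (d(n, b) = n + 0 = n)
(6*(-8))*(d(L(-2, -1), J) + 78/1) = (6*(-8))*((-2)² + 78/1) = -48*(4 + 78*1) = -48*(4 + 78) = -48*82 = -3936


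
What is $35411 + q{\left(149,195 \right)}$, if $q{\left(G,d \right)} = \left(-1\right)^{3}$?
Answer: $35410$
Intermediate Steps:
$q{\left(G,d \right)} = -1$
$35411 + q{\left(149,195 \right)} = 35411 - 1 = 35410$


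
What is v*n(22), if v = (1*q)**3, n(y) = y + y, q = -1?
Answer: -44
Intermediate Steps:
n(y) = 2*y
v = -1 (v = (1*(-1))**3 = (-1)**3 = -1)
v*n(22) = -2*22 = -1*44 = -44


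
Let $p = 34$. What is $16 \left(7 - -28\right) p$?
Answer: $19040$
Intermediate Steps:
$16 \left(7 - -28\right) p = 16 \left(7 - -28\right) 34 = 16 \left(7 + 28\right) 34 = 16 \cdot 35 \cdot 34 = 560 \cdot 34 = 19040$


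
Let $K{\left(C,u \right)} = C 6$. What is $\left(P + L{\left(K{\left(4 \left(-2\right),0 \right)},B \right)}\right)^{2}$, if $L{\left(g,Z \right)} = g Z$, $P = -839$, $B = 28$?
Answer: $4765489$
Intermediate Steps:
$K{\left(C,u \right)} = 6 C$
$L{\left(g,Z \right)} = Z g$
$\left(P + L{\left(K{\left(4 \left(-2\right),0 \right)},B \right)}\right)^{2} = \left(-839 + 28 \cdot 6 \cdot 4 \left(-2\right)\right)^{2} = \left(-839 + 28 \cdot 6 \left(-8\right)\right)^{2} = \left(-839 + 28 \left(-48\right)\right)^{2} = \left(-839 - 1344\right)^{2} = \left(-2183\right)^{2} = 4765489$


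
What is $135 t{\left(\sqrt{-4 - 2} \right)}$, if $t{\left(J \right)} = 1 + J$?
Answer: $135 + 135 i \sqrt{6} \approx 135.0 + 330.68 i$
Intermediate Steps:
$135 t{\left(\sqrt{-4 - 2} \right)} = 135 \left(1 + \sqrt{-4 - 2}\right) = 135 \left(1 + \sqrt{-6}\right) = 135 \left(1 + i \sqrt{6}\right) = 135 + 135 i \sqrt{6}$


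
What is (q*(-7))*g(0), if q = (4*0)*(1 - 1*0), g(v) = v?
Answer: 0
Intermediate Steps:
q = 0 (q = 0*(1 + 0) = 0*1 = 0)
(q*(-7))*g(0) = (0*(-7))*0 = 0*0 = 0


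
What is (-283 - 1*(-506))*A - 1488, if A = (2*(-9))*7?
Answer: -29586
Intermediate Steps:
A = -126 (A = -18*7 = -126)
(-283 - 1*(-506))*A - 1488 = (-283 - 1*(-506))*(-126) - 1488 = (-283 + 506)*(-126) - 1488 = 223*(-126) - 1488 = -28098 - 1488 = -29586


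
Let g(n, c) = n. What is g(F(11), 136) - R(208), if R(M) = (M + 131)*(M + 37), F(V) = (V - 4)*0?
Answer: -83055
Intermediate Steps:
F(V) = 0 (F(V) = (-4 + V)*0 = 0)
R(M) = (37 + M)*(131 + M) (R(M) = (131 + M)*(37 + M) = (37 + M)*(131 + M))
g(F(11), 136) - R(208) = 0 - (4847 + 208² + 168*208) = 0 - (4847 + 43264 + 34944) = 0 - 1*83055 = 0 - 83055 = -83055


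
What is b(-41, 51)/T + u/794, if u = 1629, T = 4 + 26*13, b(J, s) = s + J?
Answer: 282529/135774 ≈ 2.0809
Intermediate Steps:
b(J, s) = J + s
T = 342 (T = 4 + 338 = 342)
b(-41, 51)/T + u/794 = (-41 + 51)/342 + 1629/794 = 10*(1/342) + 1629*(1/794) = 5/171 + 1629/794 = 282529/135774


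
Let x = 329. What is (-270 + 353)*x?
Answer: 27307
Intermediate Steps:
(-270 + 353)*x = (-270 + 353)*329 = 83*329 = 27307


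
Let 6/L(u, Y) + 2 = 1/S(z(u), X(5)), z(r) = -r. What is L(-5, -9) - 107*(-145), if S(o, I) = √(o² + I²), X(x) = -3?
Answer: 698039/45 - 2*√34/45 ≈ 15512.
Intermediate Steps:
S(o, I) = √(I² + o²)
L(u, Y) = 6/(-2 + (9 + u²)^(-½)) (L(u, Y) = 6/(-2 + 1/(√((-3)² + (-u)²))) = 6/(-2 + 1/(√(9 + u²))) = 6/(-2 + (9 + u²)^(-½)))
L(-5, -9) - 107*(-145) = -6*√(9 + (-5)²)/(-1 + 2*√(9 + (-5)²)) - 107*(-145) = -6*√(9 + 25)/(-1 + 2*√(9 + 25)) + 15515 = -6*√34/(-1 + 2*√34) + 15515 = 15515 - 6*√34/(-1 + 2*√34)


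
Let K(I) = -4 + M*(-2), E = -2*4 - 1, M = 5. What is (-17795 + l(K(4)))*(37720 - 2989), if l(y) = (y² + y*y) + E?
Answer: -604736172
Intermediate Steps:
E = -9 (E = -8 - 1 = -9)
K(I) = -14 (K(I) = -4 + 5*(-2) = -4 - 10 = -14)
l(y) = -9 + 2*y² (l(y) = (y² + y*y) - 9 = (y² + y²) - 9 = 2*y² - 9 = -9 + 2*y²)
(-17795 + l(K(4)))*(37720 - 2989) = (-17795 + (-9 + 2*(-14)²))*(37720 - 2989) = (-17795 + (-9 + 2*196))*34731 = (-17795 + (-9 + 392))*34731 = (-17795 + 383)*34731 = -17412*34731 = -604736172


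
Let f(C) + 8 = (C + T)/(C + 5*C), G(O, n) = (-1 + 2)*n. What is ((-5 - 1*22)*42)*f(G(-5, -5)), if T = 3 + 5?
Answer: 45927/5 ≈ 9185.4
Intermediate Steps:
T = 8
G(O, n) = n (G(O, n) = 1*n = n)
f(C) = -8 + (8 + C)/(6*C) (f(C) = -8 + (C + 8)/(C + 5*C) = -8 + (8 + C)/((6*C)) = -8 + (8 + C)*(1/(6*C)) = -8 + (8 + C)/(6*C))
((-5 - 1*22)*42)*f(G(-5, -5)) = ((-5 - 1*22)*42)*((⅙)*(8 - 47*(-5))/(-5)) = ((-5 - 22)*42)*((⅙)*(-⅕)*(8 + 235)) = (-27*42)*((⅙)*(-⅕)*243) = -1134*(-81/10) = 45927/5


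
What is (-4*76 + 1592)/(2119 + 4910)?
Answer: 1288/7029 ≈ 0.18324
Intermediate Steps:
(-4*76 + 1592)/(2119 + 4910) = (-304 + 1592)/7029 = 1288*(1/7029) = 1288/7029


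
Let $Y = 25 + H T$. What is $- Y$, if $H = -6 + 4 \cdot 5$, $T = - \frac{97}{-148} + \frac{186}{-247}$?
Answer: $- \frac{431967}{18278} \approx -23.633$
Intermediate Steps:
$T = - \frac{3569}{36556}$ ($T = \left(-97\right) \left(- \frac{1}{148}\right) + 186 \left(- \frac{1}{247}\right) = \frac{97}{148} - \frac{186}{247} = - \frac{3569}{36556} \approx -0.097631$)
$H = 14$ ($H = -6 + 20 = 14$)
$Y = \frac{431967}{18278}$ ($Y = 25 + 14 \left(- \frac{3569}{36556}\right) = 25 - \frac{24983}{18278} = \frac{431967}{18278} \approx 23.633$)
$- Y = \left(-1\right) \frac{431967}{18278} = - \frac{431967}{18278}$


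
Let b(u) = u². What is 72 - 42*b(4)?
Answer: -600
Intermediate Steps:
72 - 42*b(4) = 72 - 42*4² = 72 - 42*16 = 72 - 672 = -600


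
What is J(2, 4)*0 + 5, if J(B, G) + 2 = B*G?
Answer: 5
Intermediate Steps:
J(B, G) = -2 + B*G
J(2, 4)*0 + 5 = (-2 + 2*4)*0 + 5 = (-2 + 8)*0 + 5 = 6*0 + 5 = 0 + 5 = 5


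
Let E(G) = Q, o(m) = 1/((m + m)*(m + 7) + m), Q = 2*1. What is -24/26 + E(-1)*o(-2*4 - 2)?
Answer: -287/325 ≈ -0.88308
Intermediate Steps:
Q = 2
o(m) = 1/(m + 2*m*(7 + m)) (o(m) = 1/((2*m)*(7 + m) + m) = 1/(2*m*(7 + m) + m) = 1/(m + 2*m*(7 + m)))
E(G) = 2
-24/26 + E(-1)*o(-2*4 - 2) = -24/26 + 2*(1/((-2*4 - 2)*(15 + 2*(-2*4 - 2)))) = -24*1/26 + 2*(1/((-8 - 2)*(15 + 2*(-8 - 2)))) = -12/13 + 2*(1/((-10)*(15 + 2*(-10)))) = -12/13 + 2*(-1/(10*(15 - 20))) = -12/13 + 2*(-1/10/(-5)) = -12/13 + 2*(-1/10*(-1/5)) = -12/13 + 2*(1/50) = -12/13 + 1/25 = -287/325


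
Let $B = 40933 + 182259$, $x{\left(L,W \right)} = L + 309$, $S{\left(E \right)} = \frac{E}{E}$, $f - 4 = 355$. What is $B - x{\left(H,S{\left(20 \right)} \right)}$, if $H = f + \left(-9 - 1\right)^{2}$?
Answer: $222424$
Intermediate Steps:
$f = 359$ ($f = 4 + 355 = 359$)
$S{\left(E \right)} = 1$
$H = 459$ ($H = 359 + \left(-9 - 1\right)^{2} = 359 + \left(-10\right)^{2} = 359 + 100 = 459$)
$x{\left(L,W \right)} = 309 + L$
$B = 223192$
$B - x{\left(H,S{\left(20 \right)} \right)} = 223192 - \left(309 + 459\right) = 223192 - 768 = 222424$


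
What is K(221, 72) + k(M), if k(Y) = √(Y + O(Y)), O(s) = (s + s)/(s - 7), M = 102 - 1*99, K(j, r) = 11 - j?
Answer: -210 + √6/2 ≈ -208.78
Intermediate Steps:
M = 3 (M = 102 - 99 = 3)
O(s) = 2*s/(-7 + s) (O(s) = (2*s)/(-7 + s) = 2*s/(-7 + s))
k(Y) = √(Y + 2*Y/(-7 + Y))
K(221, 72) + k(M) = (11 - 1*221) + √(3*(-5 + 3)/(-7 + 3)) = (11 - 221) + √(3*(-2)/(-4)) = -210 + √(3*(-¼)*(-2)) = -210 + √(3/2) = -210 + √6/2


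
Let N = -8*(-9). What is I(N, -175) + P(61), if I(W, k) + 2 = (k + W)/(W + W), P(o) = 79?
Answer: 10985/144 ≈ 76.285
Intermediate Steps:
N = 72
I(W, k) = -2 + (W + k)/(2*W) (I(W, k) = -2 + (k + W)/(W + W) = -2 + (W + k)/((2*W)) = -2 + (W + k)*(1/(2*W)) = -2 + (W + k)/(2*W))
I(N, -175) + P(61) = (1/2)*(-175 - 3*72)/72 + 79 = (1/2)*(1/72)*(-175 - 216) + 79 = (1/2)*(1/72)*(-391) + 79 = -391/144 + 79 = 10985/144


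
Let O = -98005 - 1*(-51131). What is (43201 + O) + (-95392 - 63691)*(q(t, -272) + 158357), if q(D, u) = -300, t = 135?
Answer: -25144185404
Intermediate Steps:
O = -46874 (O = -98005 + 51131 = -46874)
(43201 + O) + (-95392 - 63691)*(q(t, -272) + 158357) = (43201 - 46874) + (-95392 - 63691)*(-300 + 158357) = -3673 - 159083*158057 = -3673 - 25144181731 = -25144185404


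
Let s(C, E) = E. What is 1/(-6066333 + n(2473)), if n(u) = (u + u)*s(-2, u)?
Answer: 1/6165125 ≈ 1.6220e-7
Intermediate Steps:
n(u) = 2*u² (n(u) = (u + u)*u = (2*u)*u = 2*u²)
1/(-6066333 + n(2473)) = 1/(-6066333 + 2*2473²) = 1/(-6066333 + 2*6115729) = 1/(-6066333 + 12231458) = 1/6165125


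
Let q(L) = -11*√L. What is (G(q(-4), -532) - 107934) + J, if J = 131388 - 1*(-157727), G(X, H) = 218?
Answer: 181399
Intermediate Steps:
J = 289115 (J = 131388 + 157727 = 289115)
(G(q(-4), -532) - 107934) + J = (218 - 107934) + 289115 = -107716 + 289115 = 181399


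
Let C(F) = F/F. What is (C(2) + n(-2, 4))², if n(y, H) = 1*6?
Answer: 49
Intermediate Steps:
C(F) = 1
n(y, H) = 6
(C(2) + n(-2, 4))² = (1 + 6)² = 7² = 49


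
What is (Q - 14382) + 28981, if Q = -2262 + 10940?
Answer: 23277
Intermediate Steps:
Q = 8678
(Q - 14382) + 28981 = (8678 - 14382) + 28981 = -5704 + 28981 = 23277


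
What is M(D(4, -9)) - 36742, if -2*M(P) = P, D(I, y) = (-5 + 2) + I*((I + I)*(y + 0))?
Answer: -73193/2 ≈ -36597.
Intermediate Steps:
D(I, y) = -3 + 2*y*I**2 (D(I, y) = -3 + I*((2*I)*y) = -3 + I*(2*I*y) = -3 + 2*y*I**2)
M(P) = -P/2
M(D(4, -9)) - 36742 = -(-3 + 2*(-9)*4**2)/2 - 36742 = -(-3 + 2*(-9)*16)/2 - 36742 = -(-3 - 288)/2 - 36742 = -1/2*(-291) - 36742 = 291/2 - 36742 = -73193/2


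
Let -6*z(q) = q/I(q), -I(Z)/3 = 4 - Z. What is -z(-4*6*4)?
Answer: 4/75 ≈ 0.053333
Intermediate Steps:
I(Z) = -12 + 3*Z (I(Z) = -3*(4 - Z) = -12 + 3*Z)
z(q) = -q/(6*(-12 + 3*q))
-z(-4*6*4) = -(-1)*-4*6*4/(-72 + 18*(-4*6*4)) = -(-1)*(-24*4)/(-72 + 18*(-24*4)) = -(-1)*(-96)/(-72 + 18*(-96)) = -(-1)*(-96)/(-72 - 1728) = -(-1)*(-96)/(-1800) = -(-1)*(-96)*(-1)/1800 = -1*(-4/75) = 4/75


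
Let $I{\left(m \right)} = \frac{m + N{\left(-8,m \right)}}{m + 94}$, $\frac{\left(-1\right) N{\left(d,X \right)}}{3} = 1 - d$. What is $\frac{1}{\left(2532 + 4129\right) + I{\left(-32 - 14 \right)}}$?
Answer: $\frac{48}{319655} \approx 0.00015016$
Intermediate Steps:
$N{\left(d,X \right)} = -3 + 3 d$ ($N{\left(d,X \right)} = - 3 \left(1 - d\right) = -3 + 3 d$)
$I{\left(m \right)} = \frac{-27 + m}{94 + m}$ ($I{\left(m \right)} = \frac{m + \left(-3 + 3 \left(-8\right)\right)}{m + 94} = \frac{m - 27}{94 + m} = \frac{-27 + m}{94 + m}$)
$\frac{1}{\left(2532 + 4129\right) + I{\left(-32 - 14 \right)}} = \frac{1}{\left(2532 + 4129\right) + \frac{-27 - 46}{94 - 46}} = \frac{1}{6661 + \frac{-27 - 46}{94 - 46}} = \frac{1}{6661 + \frac{1}{48} \left(-73\right)} = \frac{1}{6661 - \frac{73}{48}} = \frac{1}{\frac{319655}{48}} = \frac{48}{319655}$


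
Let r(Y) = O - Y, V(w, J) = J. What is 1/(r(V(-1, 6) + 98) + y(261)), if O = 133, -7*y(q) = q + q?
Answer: -7/319 ≈ -0.021944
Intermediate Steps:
y(q) = -2*q/7 (y(q) = -(q + q)/7 = -2*q/7)
r(Y) = 133 - Y
1/(r(V(-1, 6) + 98) + y(261)) = 1/((133 - (6 + 98)) - 2/7*261) = 1/((133 - 1*104) - 522/7) = 1/((133 - 104) - 522/7) = 1/(29 - 522/7) = 1/(-319/7) = -7/319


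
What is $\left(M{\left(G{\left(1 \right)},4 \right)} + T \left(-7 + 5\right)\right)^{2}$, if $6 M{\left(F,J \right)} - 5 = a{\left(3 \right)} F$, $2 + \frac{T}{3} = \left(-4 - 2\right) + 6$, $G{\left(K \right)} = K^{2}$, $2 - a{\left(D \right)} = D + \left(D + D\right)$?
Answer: $\frac{1225}{9} \approx 136.11$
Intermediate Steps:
$a{\left(D \right)} = 2 - 3 D$ ($a{\left(D \right)} = 2 - \left(D + \left(D + D\right)\right) = 2 - \left(D + 2 D\right) = 2 - 3 D$)
$T = -6$ ($T = -6 + 3 \left(\left(-4 - 2\right) + 6\right) = -6 + 3 \left(-6 + 6\right) = -6 + 3 \cdot 0 = -6 + 0 = -6$)
$M{\left(F,J \right)} = \frac{5}{6} - \frac{7 F}{6}$ ($M{\left(F,J \right)} = \frac{5}{6} + \frac{\left(2 - 9\right) F}{6} = \frac{5}{6} + \frac{\left(-7\right) F}{6} = \frac{5}{6} - \frac{7 F}{6}$)
$\left(M{\left(G{\left(1 \right)},4 \right)} + T \left(-7 + 5\right)\right)^{2} = \left(\left(\frac{5}{6} - \frac{7 \cdot 1^{2}}{6}\right) - 6 \left(-7 + 5\right)\right)^{2} = \left(\left(\frac{5}{6} - \frac{7}{6}\right) - -12\right)^{2} = \left(\left(\frac{5}{6} - \frac{7}{6}\right) + 12\right)^{2} = \left(- \frac{1}{3} + 12\right)^{2} = \left(\frac{35}{3}\right)^{2} = \frac{1225}{9}$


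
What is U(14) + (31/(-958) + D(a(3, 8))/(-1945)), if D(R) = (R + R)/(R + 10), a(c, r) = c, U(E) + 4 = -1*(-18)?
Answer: 338332837/24223030 ≈ 13.967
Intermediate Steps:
U(E) = 14 (U(E) = -4 - 1*(-18) = -4 + 18 = 14)
D(R) = 2*R/(10 + R) (D(R) = (2*R)/(10 + R) = 2*R/(10 + R))
U(14) + (31/(-958) + D(a(3, 8))/(-1945)) = 14 + (31/(-958) + (2*3/(10 + 3))/(-1945)) = 14 + (31*(-1/958) + (2*3/13)*(-1/1945)) = 14 + (-31/958 + (2*3*(1/13))*(-1/1945)) = 14 + (-31/958 + (6/13)*(-1/1945)) = 14 + (-31/958 - 6/25285) = 14 - 789583/24223030 = 338332837/24223030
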